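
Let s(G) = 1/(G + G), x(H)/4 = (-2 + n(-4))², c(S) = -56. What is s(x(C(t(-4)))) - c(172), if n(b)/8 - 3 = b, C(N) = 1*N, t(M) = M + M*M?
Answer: 44801/800 ≈ 56.001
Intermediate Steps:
t(M) = M + M²
C(N) = N
n(b) = 24 + 8*b
x(H) = 400 (x(H) = 4*(-2 + (24 + 8*(-4)))² = 4*(-2 + (24 - 32))² = 4*(-2 - 8)² = 4*(-10)² = 4*100 = 400)
s(G) = 1/(2*G)
s(x(C(t(-4)))) - c(172) = (½)/400 - 1*(-56) = (½)*(1/400) + 56 = 1/800 + 56 = 44801/800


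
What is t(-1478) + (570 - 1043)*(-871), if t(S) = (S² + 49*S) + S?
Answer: 2522567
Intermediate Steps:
t(S) = S² + 50*S
t(-1478) + (570 - 1043)*(-871) = -1478*(50 - 1478) + (570 - 1043)*(-871) = -1478*(-1428) - 473*(-871) = 2110584 + 411983 = 2522567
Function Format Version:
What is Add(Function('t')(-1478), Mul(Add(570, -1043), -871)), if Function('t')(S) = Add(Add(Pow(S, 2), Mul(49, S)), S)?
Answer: 2522567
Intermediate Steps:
Function('t')(S) = Add(Pow(S, 2), Mul(50, S))
Add(Function('t')(-1478), Mul(Add(570, -1043), -871)) = Add(Mul(-1478, Add(50, -1478)), Mul(Add(570, -1043), -871)) = Add(Mul(-1478, -1428), Mul(-473, -871)) = Add(2110584, 411983) = 2522567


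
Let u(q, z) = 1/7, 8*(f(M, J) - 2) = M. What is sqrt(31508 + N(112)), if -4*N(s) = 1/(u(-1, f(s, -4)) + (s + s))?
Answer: sqrt(310260651369)/3138 ≈ 177.50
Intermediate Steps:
f(M, J) = 2 + M/8
u(q, z) = 1/7 (u(q, z) = 1*(1/7) = 1/7)
N(s) = -1/(4*(1/7 + 2*s)) (N(s) = -1/(4*(1/7 + (s + s))) = -1/(4*(1/7 + 2*s)))
sqrt(31508 + N(112)) = sqrt(31508 - 7/(4 + 56*112)) = sqrt(31508 - 7/(4 + 6272)) = sqrt(31508 - 7/6276) = sqrt(197744201/6276) = sqrt(310260651369)/3138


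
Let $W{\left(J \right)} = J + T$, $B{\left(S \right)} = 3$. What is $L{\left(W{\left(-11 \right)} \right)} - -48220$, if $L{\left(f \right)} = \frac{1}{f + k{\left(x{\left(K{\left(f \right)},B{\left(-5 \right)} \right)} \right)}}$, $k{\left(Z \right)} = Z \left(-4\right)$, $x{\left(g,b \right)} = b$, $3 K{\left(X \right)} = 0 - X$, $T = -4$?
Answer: $\frac{1301939}{27} \approx 48220.0$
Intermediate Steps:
$K{\left(X \right)} = - \frac{X}{3}$ ($K{\left(X \right)} = \frac{0 - X}{3} = \frac{\left(-1\right) X}{3} = - \frac{X}{3}$)
$W{\left(J \right)} = -4 + J$ ($W{\left(J \right)} = J - 4 = -4 + J$)
$k{\left(Z \right)} = - 4 Z$
$L{\left(f \right)} = \frac{1}{-12 + f}$ ($L{\left(f \right)} = \frac{1}{f - 12} = \frac{1}{-12 + f}$)
$L{\left(W{\left(-11 \right)} \right)} - -48220 = \frac{1}{-12 - 15} - -48220 = \frac{1}{-12 - 15} + 48220 = \frac{1}{-27} + 48220 = - \frac{1}{27} + 48220 = \frac{1301939}{27}$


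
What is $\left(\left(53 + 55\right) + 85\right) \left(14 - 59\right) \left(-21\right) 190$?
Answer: $34653150$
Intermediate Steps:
$\left(\left(53 + 55\right) + 85\right) \left(14 - 59\right) \left(-21\right) 190 = \left(108 + 85\right) \left(-45\right) \left(-21\right) 190 = 193 \left(-45\right) \left(-21\right) 190 = \left(-8685\right) \left(-21\right) 190 = 182385 \cdot 190 = 34653150$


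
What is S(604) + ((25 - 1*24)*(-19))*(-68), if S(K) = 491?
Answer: 1783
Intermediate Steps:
S(604) + ((25 - 1*24)*(-19))*(-68) = 491 + ((25 - 1*24)*(-19))*(-68) = 491 + ((25 - 24)*(-19))*(-68) = 491 + (1*(-19))*(-68) = 491 - 19*(-68) = 491 + 1292 = 1783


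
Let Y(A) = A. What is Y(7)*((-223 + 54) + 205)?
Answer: 252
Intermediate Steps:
Y(7)*((-223 + 54) + 205) = 7*((-223 + 54) + 205) = 7*(-169 + 205) = 7*36 = 252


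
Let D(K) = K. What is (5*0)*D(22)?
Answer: 0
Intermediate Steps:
(5*0)*D(22) = (5*0)*22 = 0*22 = 0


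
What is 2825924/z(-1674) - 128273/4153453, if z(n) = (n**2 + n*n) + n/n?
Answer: 11018429688603/23278247471509 ≈ 0.47334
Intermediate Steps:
z(n) = 1 + 2*n**2 (z(n) = (n**2 + n**2) + 1 = 2*n**2 + 1 = 1 + 2*n**2)
2825924/z(-1674) - 128273/4153453 = 2825924/(1 + 2*(-1674)**2) - 128273/4153453 = 2825924/(1 + 2*2802276) - 128273*1/4153453 = 2825924/(1 + 5604552) - 128273/4153453 = 2825924/5604553 - 128273/4153453 = 11018429688603/23278247471509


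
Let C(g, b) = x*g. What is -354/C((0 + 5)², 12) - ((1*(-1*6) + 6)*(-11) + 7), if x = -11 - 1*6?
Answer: -2621/425 ≈ -6.1671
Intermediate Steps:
x = -17 (x = -11 - 6 = -17)
C(g, b) = -17*g
-354/C((0 + 5)², 12) - ((1*(-1*6) + 6)*(-11) + 7) = -354*(-1/(17*(0 + 5)²)) - ((1*(-1*6) + 6)*(-11) + 7) = -354/((-17*5²)) - ((1*(-6) + 6)*(-11) + 7) = -354/((-17*25)) - ((-6 + 6)*(-11) + 7) = -354/(-425) - (0*(-11) + 7) = -354*(-1/425) - (0 + 7) = 354/425 - 1*7 = 354/425 - 7 = -2621/425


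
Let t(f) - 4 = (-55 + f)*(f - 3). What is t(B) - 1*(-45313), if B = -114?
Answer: 65090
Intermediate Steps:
t(f) = 4 + (-55 + f)*(-3 + f) (t(f) = 4 + (-55 + f)*(f - 3) = 4 + (-55 + f)*(-3 + f))
t(B) - 1*(-45313) = (169 + (-114)² - 58*(-114)) - 1*(-45313) = (169 + 12996 + 6612) + 45313 = 19777 + 45313 = 65090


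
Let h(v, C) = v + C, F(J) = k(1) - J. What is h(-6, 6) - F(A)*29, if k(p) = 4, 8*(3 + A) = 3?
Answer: -1537/8 ≈ -192.13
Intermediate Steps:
A = -21/8 (A = -3 + (1/8)*3 = -3 + 3/8 = -21/8 ≈ -2.6250)
F(J) = 4 - J
h(v, C) = C + v
h(-6, 6) - F(A)*29 = (6 - 6) - (4 - 1*(-21/8))*29 = 0 - (4 + 21/8)*29 = 0 - 1*53/8*29 = 0 - 53/8*29 = 0 - 1537/8 = -1537/8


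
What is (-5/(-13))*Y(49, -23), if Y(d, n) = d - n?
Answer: 360/13 ≈ 27.692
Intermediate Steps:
(-5/(-13))*Y(49, -23) = (-5/(-13))*(49 - 1*(-23)) = (-5*(-1/13))*(49 + 23) = (5/13)*72 = 360/13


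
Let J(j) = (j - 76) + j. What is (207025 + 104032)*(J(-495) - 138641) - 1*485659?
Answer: -43457325958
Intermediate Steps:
J(j) = -76 + 2*j (J(j) = (-76 + j) + j = -76 + 2*j)
(207025 + 104032)*(J(-495) - 138641) - 1*485659 = (207025 + 104032)*((-76 + 2*(-495)) - 138641) - 1*485659 = 311057*((-76 - 990) - 138641) - 485659 = 311057*(-1066 - 138641) - 485659 = 311057*(-139707) - 485659 = -43456840299 - 485659 = -43457325958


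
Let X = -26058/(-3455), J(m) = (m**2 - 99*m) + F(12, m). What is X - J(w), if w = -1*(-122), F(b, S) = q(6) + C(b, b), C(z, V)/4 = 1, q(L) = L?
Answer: -9703222/3455 ≈ -2808.5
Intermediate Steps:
C(z, V) = 4 (C(z, V) = 4*1 = 4)
F(b, S) = 10 (F(b, S) = 6 + 4 = 10)
w = 122
J(m) = 10 + m**2 - 99*m (J(m) = (m**2 - 99*m) + 10 = 10 + m**2 - 99*m)
X = 26058/3455 (X = -26058*(-1/3455) = 26058/3455 ≈ 7.5421)
X - J(w) = 26058/3455 - (10 + 122**2 - 99*122) = 26058/3455 - (10 + 14884 - 12078) = 26058/3455 - 1*2816 = 26058/3455 - 2816 = -9703222/3455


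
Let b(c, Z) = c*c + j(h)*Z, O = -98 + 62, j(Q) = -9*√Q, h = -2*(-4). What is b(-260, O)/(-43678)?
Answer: -33800/21839 - 324*√2/21839 ≈ -1.5687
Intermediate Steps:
h = 8
O = -36
b(c, Z) = c² - 18*Z*√2 (b(c, Z) = c*c + (-18*√2)*Z = c² + (-18*√2)*Z = c² - 18*Z*√2)
b(-260, O)/(-43678) = ((-260)² - 18*(-36)*√2)/(-43678) = (67600 + 648*√2)*(-1/43678) = -33800/21839 - 324*√2/21839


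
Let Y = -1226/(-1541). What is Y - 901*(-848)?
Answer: 1177399194/1541 ≈ 7.6405e+5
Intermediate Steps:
Y = 1226/1541 (Y = -1226*(-1/1541) = 1226/1541 ≈ 0.79559)
Y - 901*(-848) = 1226/1541 - 901*(-848) = 1226/1541 + 764048 = 1177399194/1541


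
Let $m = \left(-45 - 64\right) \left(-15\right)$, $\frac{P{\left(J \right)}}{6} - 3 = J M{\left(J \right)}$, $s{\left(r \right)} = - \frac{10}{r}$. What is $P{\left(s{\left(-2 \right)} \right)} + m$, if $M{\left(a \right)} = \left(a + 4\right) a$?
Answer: $3003$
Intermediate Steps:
$M{\left(a \right)} = a \left(4 + a\right)$ ($M{\left(a \right)} = \left(4 + a\right) a = a \left(4 + a\right)$)
$P{\left(J \right)} = 18 + 6 J^{2} \left(4 + J\right)$ ($P{\left(J \right)} = 18 + 6 J J \left(4 + J\right) = 18 + 6 J^{2} \left(4 + J\right)$)
$m = 1635$ ($m = \left(-109\right) \left(-15\right) = 1635$)
$P{\left(s{\left(-2 \right)} \right)} + m = \left(18 + 6 \left(- \frac{10}{-2}\right)^{2} \left(4 - \frac{10}{-2}\right)\right) + 1635 = \left(18 + 6 \left(\left(-10\right) \left(- \frac{1}{2}\right)\right)^{2} \left(4 - -5\right)\right) + 1635 = \left(18 + 6 \cdot 5^{2} \left(4 + 5\right)\right) + 1635 = \left(18 + 6 \cdot 25 \cdot 9\right) + 1635 = \left(18 + 1350\right) + 1635 = 1368 + 1635 = 3003$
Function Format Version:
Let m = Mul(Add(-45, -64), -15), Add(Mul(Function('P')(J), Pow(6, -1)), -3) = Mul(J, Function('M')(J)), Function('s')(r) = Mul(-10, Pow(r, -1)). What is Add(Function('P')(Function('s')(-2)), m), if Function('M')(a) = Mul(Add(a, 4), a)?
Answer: 3003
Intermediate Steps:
Function('M')(a) = Mul(a, Add(4, a)) (Function('M')(a) = Mul(Add(4, a), a) = Mul(a, Add(4, a)))
Function('P')(J) = Add(18, Mul(6, Pow(J, 2), Add(4, J))) (Function('P')(J) = Add(18, Mul(6, Mul(J, Mul(J, Add(4, J))))) = Add(18, Mul(6, Mul(Pow(J, 2), Add(4, J)))) = Add(18, Mul(6, Pow(J, 2), Add(4, J))))
m = 1635 (m = Mul(-109, -15) = 1635)
Add(Function('P')(Function('s')(-2)), m) = Add(Add(18, Mul(6, Pow(Mul(-10, Pow(-2, -1)), 2), Add(4, Mul(-10, Pow(-2, -1))))), 1635) = Add(Add(18, Mul(6, Pow(Mul(-10, Rational(-1, 2)), 2), Add(4, Mul(-10, Rational(-1, 2))))), 1635) = Add(Add(18, Mul(6, Pow(5, 2), Add(4, 5))), 1635) = Add(Add(18, Mul(6, 25, 9)), 1635) = Add(Add(18, 1350), 1635) = Add(1368, 1635) = 3003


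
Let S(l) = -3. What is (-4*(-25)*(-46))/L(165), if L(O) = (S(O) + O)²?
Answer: -1150/6561 ≈ -0.17528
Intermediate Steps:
L(O) = (-3 + O)²
(-4*(-25)*(-46))/L(165) = (-4*(-25)*(-46))/((-3 + 165)²) = (100*(-46))/(162²) = -4600/26244 = -4600*1/26244 = -1150/6561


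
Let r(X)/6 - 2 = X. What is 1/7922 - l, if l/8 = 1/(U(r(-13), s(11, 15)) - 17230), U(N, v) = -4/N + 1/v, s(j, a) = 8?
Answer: 21279935/36034571662 ≈ 0.00059054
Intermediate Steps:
r(X) = 12 + 6*X
U(N, v) = 1/v - 4/N (U(N, v) = -4/N + 1/v = 1/v - 4/N)
l = -2112/4548671 (l = 8/((1/8 - 4/(12 + 6*(-13))) - 17230) = 8/((⅛ - 4/(12 - 78)) - 17230) = 8/((⅛ - 4/(-66)) - 17230) = 8/((⅛ - 4*(-1/66)) - 17230) = 8/((⅛ + 2/33) - 17230) = 8/(49/264 - 17230) = 8/(-4548671/264) = 8*(-264/4548671) = -2112/4548671 ≈ -0.00046431)
1/7922 - l = 1/7922 - 1*(-2112/4548671) = 1/7922 + 2112/4548671 = 21279935/36034571662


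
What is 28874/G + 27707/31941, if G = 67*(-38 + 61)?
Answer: 964960921/49221081 ≈ 19.605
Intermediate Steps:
G = 1541 (G = 67*23 = 1541)
28874/G + 27707/31941 = 28874/1541 + 27707/31941 = 964960921/49221081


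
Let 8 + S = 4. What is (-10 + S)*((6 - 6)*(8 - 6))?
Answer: 0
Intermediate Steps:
S = -4 (S = -8 + 4 = -4)
(-10 + S)*((6 - 6)*(8 - 6)) = (-10 - 4)*((6 - 6)*(8 - 6)) = -0*2 = -14*0 = 0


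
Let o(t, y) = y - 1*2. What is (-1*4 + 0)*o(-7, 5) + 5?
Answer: -7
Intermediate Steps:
o(t, y) = -2 + y (o(t, y) = y - 2 = -2 + y)
(-1*4 + 0)*o(-7, 5) + 5 = (-1*4 + 0)*(-2 + 5) + 5 = (-4 + 0)*3 + 5 = -4*3 + 5 = -12 + 5 = -7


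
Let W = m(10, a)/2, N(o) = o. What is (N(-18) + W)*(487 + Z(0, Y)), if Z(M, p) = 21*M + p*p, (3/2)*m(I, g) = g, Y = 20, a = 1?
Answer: -47011/3 ≈ -15670.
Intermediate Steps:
m(I, g) = 2*g/3
Z(M, p) = p**2 + 21*M (Z(M, p) = 21*M + p**2 = p**2 + 21*M)
W = 1/3 (W = ((2/3)*1)/2 = (2/3)*(1/2) = 1/3 ≈ 0.33333)
(N(-18) + W)*(487 + Z(0, Y)) = (-18 + 1/3)*(487 + (20**2 + 21*0)) = -53*(487 + (400 + 0))/3 = -53*(487 + 400)/3 = -53/3*887 = -47011/3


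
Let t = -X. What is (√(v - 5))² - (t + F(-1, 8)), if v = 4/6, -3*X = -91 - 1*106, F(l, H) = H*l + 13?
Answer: 169/3 ≈ 56.333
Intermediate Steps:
F(l, H) = 13 + H*l
X = 197/3 (X = -(-91 - 1*106)/3 = -(-91 - 106)/3 = -⅓*(-197) = 197/3 ≈ 65.667)
v = ⅔ (v = 4*(⅙) = ⅔ ≈ 0.66667)
t = -197/3 (t = -1*197/3 = -197/3 ≈ -65.667)
(√(v - 5))² - (t + F(-1, 8)) = (√(⅔ - 5))² - (-197/3 + (13 + 8*(-1))) = (√(-13/3))² - (-197/3 + (13 - 8)) = (I*√39/3)² - (-197/3 + 5) = -13/3 - 1*(-182/3) = -13/3 + 182/3 = 169/3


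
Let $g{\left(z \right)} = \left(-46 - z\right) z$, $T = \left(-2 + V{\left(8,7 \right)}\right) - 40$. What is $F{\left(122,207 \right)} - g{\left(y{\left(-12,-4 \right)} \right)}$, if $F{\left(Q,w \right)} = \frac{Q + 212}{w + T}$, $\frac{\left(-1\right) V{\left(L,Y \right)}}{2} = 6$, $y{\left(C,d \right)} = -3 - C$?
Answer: $\frac{76069}{153} \approx 497.18$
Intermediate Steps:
$V{\left(L,Y \right)} = -12$ ($V{\left(L,Y \right)} = \left(-2\right) 6 = -12$)
$T = -54$ ($T = \left(-2 - 12\right) - 40 = -14 - 40 = -54$)
$g{\left(z \right)} = z \left(-46 - z\right)$
$F{\left(Q,w \right)} = \frac{212 + Q}{-54 + w}$ ($F{\left(Q,w \right)} = \frac{Q + 212}{w - 54} = \frac{212 + Q}{-54 + w}$)
$F{\left(122,207 \right)} - g{\left(y{\left(-12,-4 \right)} \right)} = \frac{212 + 122}{-54 + 207} - - \left(-3 - -12\right) \left(46 - -9\right) = \frac{1}{153} \cdot 334 - - \left(-3 + 12\right) \left(46 + \left(-3 + 12\right)\right) = \frac{1}{153} \cdot 334 - \left(-1\right) 9 \left(46 + 9\right) = \frac{334}{153} - \left(-1\right) 9 \cdot 55 = \frac{334}{153} - -495 = \frac{334}{153} + 495 = \frac{76069}{153}$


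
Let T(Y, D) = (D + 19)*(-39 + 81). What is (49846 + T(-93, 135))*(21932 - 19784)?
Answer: 120962472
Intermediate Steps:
T(Y, D) = 798 + 42*D (T(Y, D) = (19 + D)*42 = 798 + 42*D)
(49846 + T(-93, 135))*(21932 - 19784) = (49846 + (798 + 42*135))*(21932 - 19784) = (49846 + (798 + 5670))*2148 = (49846 + 6468)*2148 = 56314*2148 = 120962472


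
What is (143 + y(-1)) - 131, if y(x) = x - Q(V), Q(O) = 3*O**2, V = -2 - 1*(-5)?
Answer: -16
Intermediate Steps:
V = 3 (V = -2 + 5 = 3)
y(x) = -27 + x (y(x) = x - 3*3**2 = x - 3*9 = x - 1*27 = x - 27 = -27 + x)
(143 + y(-1)) - 131 = (143 + (-27 - 1)) - 131 = (143 - 28) - 131 = 115 - 131 = -16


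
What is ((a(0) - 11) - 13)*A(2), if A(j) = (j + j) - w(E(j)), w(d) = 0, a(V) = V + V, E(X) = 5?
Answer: -96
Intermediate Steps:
a(V) = 2*V
A(j) = 2*j (A(j) = (j + j) - 1*0 = 2*j + 0 = 2*j)
((a(0) - 11) - 13)*A(2) = ((2*0 - 11) - 13)*(2*2) = ((0 - 11) - 13)*4 = (-11 - 13)*4 = -24*4 = -96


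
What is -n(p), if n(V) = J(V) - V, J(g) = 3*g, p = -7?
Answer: 14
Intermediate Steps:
n(V) = 2*V (n(V) = 3*V - V = 2*V)
-n(p) = -2*(-7) = -1*(-14) = 14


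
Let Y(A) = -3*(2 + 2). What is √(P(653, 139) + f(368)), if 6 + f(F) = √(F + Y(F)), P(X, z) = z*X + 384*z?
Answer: √(144137 + 2*√89) ≈ 379.68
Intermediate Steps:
Y(A) = -12 (Y(A) = -3*4 = -12)
P(X, z) = 384*z + X*z (P(X, z) = X*z + 384*z = 384*z + X*z)
f(F) = -6 + √(-12 + F) (f(F) = -6 + √(F - 12) = -6 + √(-12 + F))
√(P(653, 139) + f(368)) = √(139*(384 + 653) + (-6 + √(-12 + 368))) = √(139*1037 + (-6 + √356)) = √(144143 + (-6 + 2*√89)) = √(144137 + 2*√89)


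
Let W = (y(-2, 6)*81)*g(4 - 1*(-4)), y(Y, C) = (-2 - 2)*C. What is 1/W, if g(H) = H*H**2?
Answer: -1/995328 ≈ -1.0047e-6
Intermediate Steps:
g(H) = H**3
y(Y, C) = -4*C
W = -995328 (W = (-4*6*81)*(4 - 1*(-4))**3 = (-24*81)*(4 + 4)**3 = -1944*8**3 = -1944*512 = -995328)
1/W = 1/(-995328) = -1/995328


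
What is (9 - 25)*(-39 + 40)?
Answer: -16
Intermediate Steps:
(9 - 25)*(-39 + 40) = -16*1 = -16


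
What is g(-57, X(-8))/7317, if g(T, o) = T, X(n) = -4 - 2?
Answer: -19/2439 ≈ -0.0077901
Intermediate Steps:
X(n) = -6
g(-57, X(-8))/7317 = -57/7317 = -57*1/7317 = -19/2439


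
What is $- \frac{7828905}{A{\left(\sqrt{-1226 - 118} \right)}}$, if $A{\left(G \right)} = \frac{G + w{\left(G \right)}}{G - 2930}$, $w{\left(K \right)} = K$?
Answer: $- \frac{7828905}{2} - \frac{546159325 i \sqrt{21}}{8} \approx -3.9145 \cdot 10^{6} - 3.1285 \cdot 10^{8} i$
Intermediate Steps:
$A{\left(G \right)} = \frac{2 G}{-2930 + G}$ ($A{\left(G \right)} = \frac{G + G}{G - 2930} = \frac{2 G}{-2930 + G}$)
$- \frac{7828905}{A{\left(\sqrt{-1226 - 118} \right)}} = - \frac{7828905}{2 \sqrt{-1226 - 118} \frac{1}{-2930 + \sqrt{-1226 - 118}}} = - \frac{7828905}{2 \sqrt{-1344} \frac{1}{-2930 + \sqrt{-1344}}} = - \frac{7828905}{2 \cdot 8 i \sqrt{21} \frac{1}{-2930 + 8 i \sqrt{21}}} = - \frac{7828905}{16 i \sqrt{21} \frac{1}{-2930 + 8 i \sqrt{21}}} = - 7828905 \left(- \frac{i \sqrt{21} \left(-2930 + 8 i \sqrt{21}\right)}{336}\right) = \frac{372805 i \sqrt{21} \left(-2930 + 8 i \sqrt{21}\right)}{16}$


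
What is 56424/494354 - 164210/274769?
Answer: -32837152142/67916577113 ≈ -0.48349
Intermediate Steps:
56424/494354 - 164210/274769 = 56424*(1/494354) - 164210*1/274769 = 28212/247177 - 164210/274769 = -32837152142/67916577113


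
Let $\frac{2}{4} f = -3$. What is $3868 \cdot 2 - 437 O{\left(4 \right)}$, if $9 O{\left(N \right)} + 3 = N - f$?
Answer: $\frac{66565}{9} \approx 7396.1$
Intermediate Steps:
$f = -6$ ($f = 2 \left(-3\right) = -6$)
$O{\left(N \right)} = \frac{1}{3} + \frac{N}{9}$ ($O{\left(N \right)} = - \frac{1}{3} + \frac{N - -6}{9} = - \frac{1}{3} + \frac{N + 6}{9} = - \frac{1}{3} + \frac{6 + N}{9} = - \frac{1}{3} + \left(\frac{2}{3} + \frac{N}{9}\right) = \frac{1}{3} + \frac{N}{9}$)
$3868 \cdot 2 - 437 O{\left(4 \right)} = 3868 \cdot 2 - 437 \left(\frac{1}{3} + \frac{1}{9} \cdot 4\right) = 7736 - 437 \left(\frac{1}{3} + \frac{4}{9}\right) = 7736 - \frac{3059}{9} = \frac{66565}{9}$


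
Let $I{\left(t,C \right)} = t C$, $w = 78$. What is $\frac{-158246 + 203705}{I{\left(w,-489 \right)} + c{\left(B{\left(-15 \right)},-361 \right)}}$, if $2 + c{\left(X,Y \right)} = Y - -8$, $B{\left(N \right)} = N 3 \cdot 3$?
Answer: $- \frac{45459}{38497} \approx -1.1808$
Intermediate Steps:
$B{\left(N \right)} = 9 N$ ($B{\left(N \right)} = 3 N 3 = 9 N$)
$c{\left(X,Y \right)} = 6 + Y$ ($c{\left(X,Y \right)} = -2 + \left(Y - -8\right) = -2 + \left(Y + 8\right) = -2 + \left(8 + Y\right) = 6 + Y$)
$I{\left(t,C \right)} = C t$
$\frac{-158246 + 203705}{I{\left(w,-489 \right)} + c{\left(B{\left(-15 \right)},-361 \right)}} = \frac{-158246 + 203705}{\left(-489\right) 78 + \left(6 - 361\right)} = \frac{45459}{-38142 - 355} = \frac{45459}{-38497} = 45459 \left(- \frac{1}{38497}\right) = - \frac{45459}{38497}$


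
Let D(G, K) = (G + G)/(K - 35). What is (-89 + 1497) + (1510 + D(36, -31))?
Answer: 32086/11 ≈ 2916.9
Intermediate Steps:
D(G, K) = 2*G/(-35 + K) (D(G, K) = (2*G)/(-35 + K) = 2*G/(-35 + K))
(-89 + 1497) + (1510 + D(36, -31)) = (-89 + 1497) + (1510 + 2*36/(-35 - 31)) = 1408 + (1510 + 2*36/(-66)) = 1408 + (1510 + 2*36*(-1/66)) = 1408 + (1510 - 12/11) = 1408 + 16598/11 = 32086/11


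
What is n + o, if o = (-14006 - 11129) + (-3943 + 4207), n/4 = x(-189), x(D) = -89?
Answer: -25227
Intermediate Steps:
n = -356 (n = 4*(-89) = -356)
o = -24871 (o = -25135 + 264 = -24871)
n + o = -356 - 24871 = -25227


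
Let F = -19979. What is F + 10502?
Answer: -9477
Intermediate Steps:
F + 10502 = -19979 + 10502 = -9477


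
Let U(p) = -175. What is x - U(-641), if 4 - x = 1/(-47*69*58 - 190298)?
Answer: 67732169/378392 ≈ 179.00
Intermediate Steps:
x = 1513569/378392 (x = 4 - 1/(-47*69*58 - 190298) = 4 - 1/(-3243*58 - 190298) = 4 - 1/(-188094 - 190298) = 4 - 1/(-378392) = 4 - 1*(-1/378392) = 4 + 1/378392 = 1513569/378392 ≈ 4.0000)
x - U(-641) = 1513569/378392 - 1*(-175) = 1513569/378392 + 175 = 67732169/378392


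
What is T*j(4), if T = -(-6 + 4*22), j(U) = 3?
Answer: -246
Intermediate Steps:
T = -82 (T = -(-6 + 88) = -1*82 = -82)
T*j(4) = -82*3 = -246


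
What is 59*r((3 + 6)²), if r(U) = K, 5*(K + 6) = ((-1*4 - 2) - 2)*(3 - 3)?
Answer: -354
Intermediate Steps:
K = -6 (K = -6 + (((-1*4 - 2) - 2)*(3 - 3))/5 = -6 + (((-4 - 2) - 2)*0)/5 = -6 + ((-6 - 2)*0)/5 = -6 + (-8*0)/5 = -6 + (⅕)*0 = -6 + 0 = -6)
r(U) = -6
59*r((3 + 6)²) = 59*(-6) = -354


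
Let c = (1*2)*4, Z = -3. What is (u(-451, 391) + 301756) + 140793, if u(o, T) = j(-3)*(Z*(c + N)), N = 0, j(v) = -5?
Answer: 442669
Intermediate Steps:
c = 8 (c = 2*4 = 8)
u(o, T) = 120 (u(o, T) = -(-15)*(8 + 0) = -(-15)*8 = -5*(-24) = 120)
(u(-451, 391) + 301756) + 140793 = (120 + 301756) + 140793 = 301876 + 140793 = 442669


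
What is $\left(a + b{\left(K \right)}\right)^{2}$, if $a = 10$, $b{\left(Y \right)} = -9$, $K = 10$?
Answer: $1$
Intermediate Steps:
$\left(a + b{\left(K \right)}\right)^{2} = \left(10 - 9\right)^{2} = 1^{2} = 1$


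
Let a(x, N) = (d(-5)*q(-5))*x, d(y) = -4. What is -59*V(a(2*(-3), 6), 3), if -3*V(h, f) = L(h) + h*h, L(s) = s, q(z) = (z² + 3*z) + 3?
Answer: 1920568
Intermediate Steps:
q(z) = 3 + z² + 3*z
a(x, N) = -52*x (a(x, N) = (-4*(3 + (-5)² + 3*(-5)))*x = (-4*(3 + 25 - 15))*x = (-4*13)*x = -52*x)
V(h, f) = -h/3 - h²/3 (V(h, f) = -(h + h*h)/3 = -(h + h²)/3 = -h/3 - h²/3)
-59*V(a(2*(-3), 6), 3) = -59*(-104*(-3))*(-1 - (-52)*2*(-3))/3 = -59*(-52*(-6))*(-1 - (-52)*(-6))/3 = -59*312*(-1 - 1*312)/3 = -59*312*(-1 - 312)/3 = -59*312*(-313)/3 = -59*(-32552) = 1920568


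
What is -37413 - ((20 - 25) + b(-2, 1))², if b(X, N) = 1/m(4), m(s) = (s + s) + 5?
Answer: -6326893/169 ≈ -37437.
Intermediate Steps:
m(s) = 5 + 2*s (m(s) = 2*s + 5 = 5 + 2*s)
b(X, N) = 1/13 (b(X, N) = 1/(5 + 2*4) = 1/(5 + 8) = 1/13)
-37413 - ((20 - 25) + b(-2, 1))² = -37413 - ((20 - 25) + 1/13)² = -37413 - (-5 + 1/13)² = -37413 - (-64/13)² = -37413 - 1*4096/169 = -37413 - 4096/169 = -6326893/169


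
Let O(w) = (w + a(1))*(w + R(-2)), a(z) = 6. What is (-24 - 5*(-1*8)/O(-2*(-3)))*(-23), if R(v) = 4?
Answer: 1633/3 ≈ 544.33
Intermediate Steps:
O(w) = (4 + w)*(6 + w) (O(w) = (w + 6)*(w + 4) = (6 + w)*(4 + w) = (4 + w)*(6 + w))
(-24 - 5*(-1*8)/O(-2*(-3)))*(-23) = (-24 - 5*(-1*8)/(24 + (-2*(-3))**2 + 10*(-2*(-3))))*(-23) = (-24 - (-40)/(24 + 6**2 + 10*6))*(-23) = (-24 - (-40)/(24 + 36 + 60))*(-23) = (-24 - (-40)/120)*(-23) = (-24 - 5*(-1/15))*(-23) = (-24 + 1/3)*(-23) = -71/3*(-23) = 1633/3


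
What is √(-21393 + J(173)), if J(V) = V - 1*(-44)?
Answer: 2*I*√5294 ≈ 145.52*I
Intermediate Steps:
J(V) = 44 + V (J(V) = V + 44 = 44 + V)
√(-21393 + J(173)) = √(-21393 + (44 + 173)) = √(-21393 + 217) = √(-21176) = 2*I*√5294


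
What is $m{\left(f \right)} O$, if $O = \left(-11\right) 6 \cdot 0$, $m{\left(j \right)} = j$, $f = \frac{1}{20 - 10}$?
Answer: $0$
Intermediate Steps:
$f = \frac{1}{10} \approx 0.1$
$O = 0$ ($O = \left(-66\right) 0 = 0$)
$m{\left(f \right)} O = \frac{1}{10} \cdot 0 = 0$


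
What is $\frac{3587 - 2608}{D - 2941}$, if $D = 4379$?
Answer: $\frac{979}{1438} \approx 0.68081$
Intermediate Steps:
$\frac{3587 - 2608}{D - 2941} = \frac{3587 - 2608}{4379 - 2941} = \frac{979}{1438}$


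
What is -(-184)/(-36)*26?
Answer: -1196/9 ≈ -132.89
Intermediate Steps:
-(-184)/(-36)*26 = -(-184)*(-1)/36*26 = -46*1/9*26 = -46/9*26 = -1196/9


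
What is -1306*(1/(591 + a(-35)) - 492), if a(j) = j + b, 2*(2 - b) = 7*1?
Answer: 712587556/1109 ≈ 6.4255e+5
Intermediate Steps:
b = -3/2 (b = 2 - 7/2 = -3/2 ≈ -1.5000)
a(j) = -3/2 + j (a(j) = j - 3/2 = -3/2 + j)
-1306*(1/(591 + a(-35)) - 492) = -1306*(1/(591 + (-3/2 - 35)) - 492) = -1306*(1/(591 - 73/2) - 492) = -1306*(1/(1109/2) - 492) = -1306*(2/1109 - 492) = -1306*(-545626/1109) = 712587556/1109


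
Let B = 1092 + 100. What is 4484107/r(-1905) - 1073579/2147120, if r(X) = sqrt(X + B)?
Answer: -1073579/2147120 - 4484107*I*sqrt(713)/713 ≈ -0.50001 - 1.6793e+5*I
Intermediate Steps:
B = 1192
r(X) = sqrt(1192 + X) (r(X) = sqrt(X + 1192) = sqrt(1192 + X))
4484107/r(-1905) - 1073579/2147120 = 4484107/(sqrt(1192 - 1905)) - 1073579/2147120 = 4484107/(sqrt(-713)) - 1073579*1/2147120 = 4484107/((I*sqrt(713))) - 1073579/2147120 = 4484107*(-I*sqrt(713)/713) - 1073579/2147120 = -4484107*I*sqrt(713)/713 - 1073579/2147120 = -1073579/2147120 - 4484107*I*sqrt(713)/713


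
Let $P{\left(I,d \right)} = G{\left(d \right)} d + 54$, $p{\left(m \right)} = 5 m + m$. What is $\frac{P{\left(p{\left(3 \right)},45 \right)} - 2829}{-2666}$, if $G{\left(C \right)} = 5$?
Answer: $\frac{1275}{1333} \approx 0.95649$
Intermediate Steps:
$p{\left(m \right)} = 6 m$
$P{\left(I,d \right)} = 54 + 5 d$ ($P{\left(I,d \right)} = 5 d + 54 = 54 + 5 d$)
$\frac{P{\left(p{\left(3 \right)},45 \right)} - 2829}{-2666} = \frac{\left(54 + 5 \cdot 45\right) - 2829}{-2666} = \left(\left(54 + 225\right) - 2829\right) \left(- \frac{1}{2666}\right) = \left(279 - 2829\right) \left(- \frac{1}{2666}\right) = \left(-2550\right) \left(- \frac{1}{2666}\right) = \frac{1275}{1333}$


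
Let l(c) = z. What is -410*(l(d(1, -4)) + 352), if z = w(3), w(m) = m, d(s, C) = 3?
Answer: -145550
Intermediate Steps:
z = 3
l(c) = 3
-410*(l(d(1, -4)) + 352) = -410*(3 + 352) = -410*355 = -145550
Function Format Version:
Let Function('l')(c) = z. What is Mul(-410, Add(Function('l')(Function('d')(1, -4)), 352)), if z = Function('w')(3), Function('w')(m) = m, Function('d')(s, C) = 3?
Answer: -145550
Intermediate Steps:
z = 3
Function('l')(c) = 3
Mul(-410, Add(Function('l')(Function('d')(1, -4)), 352)) = Mul(-410, Add(3, 352)) = Mul(-410, 355) = -145550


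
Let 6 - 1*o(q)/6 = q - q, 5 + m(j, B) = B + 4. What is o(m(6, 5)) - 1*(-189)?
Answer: 225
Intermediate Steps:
m(j, B) = -1 + B (m(j, B) = -5 + (B + 4) = -5 + (4 + B) = -1 + B)
o(q) = 36 (o(q) = 36 - 6*(q - q) = 36 - 6*0 = 36 + 0 = 36)
o(m(6, 5)) - 1*(-189) = 36 - 1*(-189) = 36 + 189 = 225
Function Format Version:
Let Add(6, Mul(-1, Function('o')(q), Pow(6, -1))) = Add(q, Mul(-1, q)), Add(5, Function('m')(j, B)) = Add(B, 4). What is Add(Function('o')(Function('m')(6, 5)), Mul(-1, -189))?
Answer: 225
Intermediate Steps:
Function('m')(j, B) = Add(-1, B) (Function('m')(j, B) = Add(-5, Add(B, 4)) = Add(-5, Add(4, B)) = Add(-1, B))
Function('o')(q) = 36 (Function('o')(q) = Add(36, Mul(-6, Add(q, Mul(-1, q)))) = Add(36, Mul(-6, 0)) = Add(36, 0) = 36)
Add(Function('o')(Function('m')(6, 5)), Mul(-1, -189)) = Add(36, Mul(-1, -189)) = Add(36, 189) = 225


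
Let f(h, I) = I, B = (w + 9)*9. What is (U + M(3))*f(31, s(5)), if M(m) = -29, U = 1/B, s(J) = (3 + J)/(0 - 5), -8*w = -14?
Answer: 89752/1935 ≈ 46.383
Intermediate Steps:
w = 7/4 (w = -⅛*(-14) = 7/4 ≈ 1.7500)
s(J) = -⅗ - J/5 (s(J) = (3 + J)/(-5) = (3 + J)*(-⅕) = -⅗ - J/5)
B = 387/4 (B = (7/4 + 9)*9 = (43/4)*9 = 387/4 ≈ 96.750)
U = 4/387 (U = 1/(387/4) = 4/387 ≈ 0.010336)
(U + M(3))*f(31, s(5)) = (4/387 - 29)*(-⅗ - ⅕*5) = -11219*(-⅗ - 1)/387 = -11219/387*(-8/5) = 89752/1935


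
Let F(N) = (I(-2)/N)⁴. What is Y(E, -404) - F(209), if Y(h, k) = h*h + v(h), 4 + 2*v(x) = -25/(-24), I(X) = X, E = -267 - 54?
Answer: 9436918670839849/91585428528 ≈ 1.0304e+5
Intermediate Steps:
E = -321
v(x) = -71/48 (v(x) = -2 + (-25/(-24))/2 = -2 + (-25*(-1/24))/2 = -2 + (½)*(25/24) = -2 + 25/48 = -71/48)
Y(h, k) = -71/48 + h² (Y(h, k) = h*h - 71/48 = h² - 71/48 = -71/48 + h²)
F(N) = 16/N⁴ (F(N) = (-2/N)⁴ = 16/N⁴)
Y(E, -404) - F(209) = (-71/48 + (-321)²) - 16/209⁴ = (-71/48 + 103041) - 16/1908029761 = 4945897/48 - 1*16/1908029761 = 4945897/48 - 16/1908029761 = 9436918670839849/91585428528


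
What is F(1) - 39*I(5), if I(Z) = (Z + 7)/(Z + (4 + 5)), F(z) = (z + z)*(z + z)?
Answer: -206/7 ≈ -29.429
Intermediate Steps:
F(z) = 4*z**2 (F(z) = (2*z)*(2*z) = 4*z**2)
I(Z) = (7 + Z)/(9 + Z) (I(Z) = (7 + Z)/(Z + 9) = (7 + Z)/(9 + Z))
F(1) - 39*I(5) = 4*1**2 - 39*(7 + 5)/(9 + 5) = 4*1 - 39*12/14 = 4 - 39*12/14 = 4 - 39*6/7 = 4 - 234/7 = -206/7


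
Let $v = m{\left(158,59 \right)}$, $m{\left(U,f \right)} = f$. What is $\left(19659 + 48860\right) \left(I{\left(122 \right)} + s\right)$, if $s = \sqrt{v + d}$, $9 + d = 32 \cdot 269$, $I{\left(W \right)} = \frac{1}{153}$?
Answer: $\frac{68519}{153} + 205557 \sqrt{962} \approx 6.376 \cdot 10^{6}$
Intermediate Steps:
$v = 59$
$I{\left(W \right)} = \frac{1}{153}$
$d = 8599$ ($d = -9 + 32 \cdot 269 = -9 + 8608 = 8599$)
$s = 3 \sqrt{962}$ ($s = \sqrt{59 + 8599} = \sqrt{8658} = 3 \sqrt{962} \approx 93.048$)
$\left(19659 + 48860\right) \left(I{\left(122 \right)} + s\right) = \left(19659 + 48860\right) \left(\frac{1}{153} + 3 \sqrt{962}\right) = 68519 \left(\frac{1}{153} + 3 \sqrt{962}\right) = \frac{68519}{153} + 205557 \sqrt{962}$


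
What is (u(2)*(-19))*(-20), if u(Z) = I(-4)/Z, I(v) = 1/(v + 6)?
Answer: 95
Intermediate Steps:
I(v) = 1/(6 + v)
u(Z) = 1/(2*Z) (u(Z) = 1/((6 - 4)*Z) = 1/(2*Z))
(u(2)*(-19))*(-20) = (((1/2)/2)*(-19))*(-20) = (((1/2)*(1/2))*(-19))*(-20) = ((1/4)*(-19))*(-20) = -19/4*(-20) = 95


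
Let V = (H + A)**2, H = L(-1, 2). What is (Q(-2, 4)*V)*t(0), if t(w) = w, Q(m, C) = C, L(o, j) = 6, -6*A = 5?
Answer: 0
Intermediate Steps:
A = -5/6 (A = -1/6*5 = -5/6 ≈ -0.83333)
H = 6
V = 961/36 (V = (6 - 5/6)**2 = (31/6)**2 = 961/36 ≈ 26.694)
(Q(-2, 4)*V)*t(0) = (4*(961/36))*0 = (961/9)*0 = 0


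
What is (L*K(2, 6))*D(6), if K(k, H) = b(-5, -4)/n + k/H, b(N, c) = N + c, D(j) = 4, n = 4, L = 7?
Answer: -161/3 ≈ -53.667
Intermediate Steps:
K(k, H) = -9/4 + k/H (K(k, H) = (-5 - 4)/4 + k/H = -9*¼ + k/H = -9/4 + k/H)
(L*K(2, 6))*D(6) = (7*(-9/4 + 2/6))*4 = (7*(-9/4 + 2*(⅙)))*4 = (7*(-9/4 + ⅓))*4 = (7*(-23/12))*4 = -161/12*4 = -161/3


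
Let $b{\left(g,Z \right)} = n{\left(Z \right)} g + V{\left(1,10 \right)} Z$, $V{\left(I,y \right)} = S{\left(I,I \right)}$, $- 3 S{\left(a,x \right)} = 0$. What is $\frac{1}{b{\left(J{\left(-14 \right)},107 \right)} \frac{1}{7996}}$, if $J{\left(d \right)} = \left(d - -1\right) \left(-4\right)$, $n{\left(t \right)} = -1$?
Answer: $- \frac{1999}{13} \approx -153.77$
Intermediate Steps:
$S{\left(a,x \right)} = 0$ ($S{\left(a,x \right)} = \left(- \frac{1}{3}\right) 0 = 0$)
$J{\left(d \right)} = -4 - 4 d$ ($J{\left(d \right)} = \left(d + 1\right) \left(-4\right) = \left(1 + d\right) \left(-4\right) = -4 - 4 d$)
$V{\left(I,y \right)} = 0$
$b{\left(g,Z \right)} = - g$ ($b{\left(g,Z \right)} = - g + 0 Z = - g + 0 = - g$)
$\frac{1}{b{\left(J{\left(-14 \right)},107 \right)} \frac{1}{7996}} = \frac{1}{- (-4 - -56) \frac{1}{7996}} = \frac{1}{- (-4 + 56) \frac{1}{7996}} = \frac{1}{\left(-1\right) 52 \cdot \frac{1}{7996}} = \frac{1}{\left(-52\right) \frac{1}{7996}} = \frac{1}{- \frac{13}{1999}} = - \frac{1999}{13}$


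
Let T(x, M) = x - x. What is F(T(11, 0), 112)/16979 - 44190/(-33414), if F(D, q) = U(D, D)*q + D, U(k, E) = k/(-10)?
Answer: 7365/5569 ≈ 1.3225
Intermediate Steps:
T(x, M) = 0
U(k, E) = -k/10 (U(k, E) = k*(-1/10) = -k/10)
F(D, q) = D - D*q/10 (F(D, q) = (-D/10)*q + D = -D*q/10 + D = D - D*q/10)
F(T(11, 0), 112)/16979 - 44190/(-33414) = ((1/10)*0*(10 - 1*112))/16979 - 44190/(-33414) = ((1/10)*0*(10 - 112))*(1/16979) - 44190*(-1/33414) = ((1/10)*0*(-102))*(1/16979) + 7365/5569 = 0*(1/16979) + 7365/5569 = 0 + 7365/5569 = 7365/5569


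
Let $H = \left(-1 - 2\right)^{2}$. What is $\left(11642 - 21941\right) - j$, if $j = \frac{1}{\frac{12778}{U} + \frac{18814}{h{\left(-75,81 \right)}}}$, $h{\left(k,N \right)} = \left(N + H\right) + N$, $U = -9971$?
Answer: $- \frac{1909532662485}{185409356} \approx -10299.0$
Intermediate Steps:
$H = 9$ ($H = \left(-3\right)^{2} = 9$)
$h{\left(k,N \right)} = 9 + 2 N$ ($h{\left(k,N \right)} = \left(N + 9\right) + N = \left(9 + N\right) + N = 9 + 2 N$)
$j = \frac{1705041}{185409356}$ ($j = \frac{1}{\frac{12778}{-9971} + \frac{18814}{9 + 2 \cdot 81}} = \frac{1}{12778 \left(- \frac{1}{9971}\right) + \frac{18814}{9 + 162}} = \frac{1}{- \frac{12778}{9971} + \frac{18814}{171}} = \frac{1}{\frac{185409356}{1705041}} = \frac{1705041}{185409356} \approx 0.0091961$)
$\left(11642 - 21941\right) - j = \left(11642 - 21941\right) - \frac{1705041}{185409356} = -10299 - \frac{1705041}{185409356} = - \frac{1909532662485}{185409356}$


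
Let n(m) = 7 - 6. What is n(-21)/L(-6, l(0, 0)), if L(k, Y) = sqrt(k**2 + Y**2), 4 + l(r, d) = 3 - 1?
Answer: sqrt(10)/20 ≈ 0.15811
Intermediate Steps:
l(r, d) = -2 (l(r, d) = -4 + (3 - 1) = -4 + 2 = -2)
L(k, Y) = sqrt(Y**2 + k**2)
n(m) = 1
n(-21)/L(-6, l(0, 0)) = 1/sqrt((-2)**2 + (-6)**2) = 1/sqrt(4 + 36) = 1/sqrt(40) = 1/(2*sqrt(10)) = 1*(sqrt(10)/20) = sqrt(10)/20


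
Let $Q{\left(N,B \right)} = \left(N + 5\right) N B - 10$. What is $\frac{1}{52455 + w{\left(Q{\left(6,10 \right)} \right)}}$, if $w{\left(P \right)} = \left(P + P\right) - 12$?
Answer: $\frac{1}{53743} \approx 1.8607 \cdot 10^{-5}$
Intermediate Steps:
$Q{\left(N,B \right)} = -10 + B N \left(5 + N\right)$ ($Q{\left(N,B \right)} = \left(5 + N\right) N B - 10 = N \left(5 + N\right) B - 10 = B N \left(5 + N\right) - 10 = -10 + B N \left(5 + N\right)$)
$w{\left(P \right)} = -12 + 2 P$ ($w{\left(P \right)} = 2 P - 12 = -12 + 2 P$)
$\frac{1}{52455 + w{\left(Q{\left(6,10 \right)} \right)}} = \frac{1}{52455 - \left(12 - 2 \left(-10 + 10 \cdot 6^{2} + 5 \cdot 10 \cdot 6\right)\right)} = \frac{1}{52455 - \left(12 - 2 \left(-10 + 10 \cdot 36 + 300\right)\right)} = \frac{1}{52455 - \left(12 - 2 \left(-10 + 360 + 300\right)\right)} = \frac{1}{52455 + \left(-12 + 2 \cdot 650\right)} = \frac{1}{52455 + \left(-12 + 1300\right)} = \frac{1}{52455 + 1288} = \frac{1}{53743}$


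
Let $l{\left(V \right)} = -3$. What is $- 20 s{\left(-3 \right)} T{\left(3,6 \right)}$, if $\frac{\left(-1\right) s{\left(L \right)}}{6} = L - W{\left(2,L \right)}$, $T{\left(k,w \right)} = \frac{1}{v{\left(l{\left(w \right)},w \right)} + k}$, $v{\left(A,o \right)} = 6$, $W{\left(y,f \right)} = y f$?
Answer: $40$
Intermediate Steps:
$W{\left(y,f \right)} = f y$
$T{\left(k,w \right)} = \frac{1}{6 + k}$
$s{\left(L \right)} = 6 L$ ($s{\left(L \right)} = - 6 \left(L - L 2\right) = - 6 \left(L - 2 L\right) = - 6 \left(- L\right) = 6 L$)
$- 20 s{\left(-3 \right)} T{\left(3,6 \right)} = \frac{\left(-20\right) 6 \left(-3\right)}{6 + 3} = \frac{\left(-20\right) \left(-18\right)}{9} = 360 \cdot \frac{1}{9} = 40$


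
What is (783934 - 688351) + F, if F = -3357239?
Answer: -3261656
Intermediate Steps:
(783934 - 688351) + F = (783934 - 688351) - 3357239 = 95583 - 3357239 = -3261656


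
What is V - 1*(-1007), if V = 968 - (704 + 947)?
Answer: 324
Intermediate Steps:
V = -683 (V = 968 - 1*1651 = 968 - 1651 = -683)
V - 1*(-1007) = -683 - 1*(-1007) = -683 + 1007 = 324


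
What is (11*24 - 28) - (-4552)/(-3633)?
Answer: 852836/3633 ≈ 234.75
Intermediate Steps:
(11*24 - 28) - (-4552)/(-3633) = (264 - 28) - (-4552)*(-1)/3633 = 236 - 1*4552/3633 = 236 - 4552/3633 = 852836/3633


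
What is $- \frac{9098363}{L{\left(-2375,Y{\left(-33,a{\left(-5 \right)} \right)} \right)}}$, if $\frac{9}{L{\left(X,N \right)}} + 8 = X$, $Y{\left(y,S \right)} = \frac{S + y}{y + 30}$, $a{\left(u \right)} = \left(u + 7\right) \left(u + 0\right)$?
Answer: $\frac{21681399029}{9} \approx 2.409 \cdot 10^{9}$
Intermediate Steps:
$a{\left(u \right)} = u \left(7 + u\right)$ ($a{\left(u \right)} = \left(7 + u\right) u = u \left(7 + u\right)$)
$Y{\left(y,S \right)} = \frac{S + y}{30 + y}$
$L{\left(X,N \right)} = \frac{9}{-8 + X}$
$- \frac{9098363}{L{\left(-2375,Y{\left(-33,a{\left(-5 \right)} \right)} \right)}} = - \frac{9098363}{9 \frac{1}{-8 - 2375}} = - \frac{9098363}{9 \frac{1}{-2383}} = - \frac{9098363}{9 \left(- \frac{1}{2383}\right)} = - \frac{9098363}{- \frac{9}{2383}} = \left(-9098363\right) \left(- \frac{2383}{9}\right) = \frac{21681399029}{9}$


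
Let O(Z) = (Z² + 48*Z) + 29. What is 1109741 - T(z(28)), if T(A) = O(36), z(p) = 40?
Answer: 1106688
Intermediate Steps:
O(Z) = 29 + Z² + 48*Z
T(A) = 3053 (T(A) = 29 + 36² + 48*36 = 29 + 1296 + 1728 = 3053)
1109741 - T(z(28)) = 1109741 - 1*3053 = 1109741 - 3053 = 1106688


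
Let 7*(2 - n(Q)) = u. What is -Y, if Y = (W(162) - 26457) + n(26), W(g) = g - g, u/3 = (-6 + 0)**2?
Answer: 185293/7 ≈ 26470.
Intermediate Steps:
u = 108 (u = 3*(-6 + 0)**2 = 3*(-6)**2 = 3*36 = 108)
W(g) = 0
n(Q) = -94/7 (n(Q) = 2 - 1/7*108 = 2 - 108/7 = -94/7)
Y = -185293/7 (Y = (0 - 26457) - 94/7 = -26457 - 94/7 = -185293/7 ≈ -26470.)
-Y = -1*(-185293/7) = 185293/7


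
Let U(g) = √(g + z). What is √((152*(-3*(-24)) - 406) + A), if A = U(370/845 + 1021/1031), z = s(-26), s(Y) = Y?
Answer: √(1893050630042 + 13403*I*√4414093501)/13403 ≈ 102.65 + 0.024144*I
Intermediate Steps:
z = -26
U(g) = √(-26 + g) (U(g) = √(g - 26) = √(-26 + g))
A = I*√4414093501/13403 (A = √(-26 + (370/845 + 1021/1031)) = √(-26 + (370*(1/845) + 1021*(1/1031))) = √(-26 + (74/169 + 1021/1031)) = √(-26 + 248843/174239) = √(-4281371/174239) = I*√4414093501/13403 ≈ 4.957*I)
√((152*(-3*(-24)) - 406) + A) = √((152*(-3*(-24)) - 406) + I*√4414093501/13403) = √((152*72 - 406) + I*√4414093501/13403) = √((10944 - 406) + I*√4414093501/13403) = √(10538 + I*√4414093501/13403)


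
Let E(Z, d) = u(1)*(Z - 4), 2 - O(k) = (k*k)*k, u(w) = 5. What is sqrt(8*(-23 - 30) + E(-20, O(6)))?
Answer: 4*I*sqrt(34) ≈ 23.324*I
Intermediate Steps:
O(k) = 2 - k**3 (O(k) = 2 - k*k*k = 2 - k**2*k = 2 - k**3)
E(Z, d) = -20 + 5*Z (E(Z, d) = 5*(Z - 4) = 5*(-4 + Z) = -20 + 5*Z)
sqrt(8*(-23 - 30) + E(-20, O(6))) = sqrt(8*(-23 - 30) + (-20 + 5*(-20))) = sqrt(8*(-53) + (-20 - 100)) = sqrt(-424 - 120) = sqrt(-544) = 4*I*sqrt(34)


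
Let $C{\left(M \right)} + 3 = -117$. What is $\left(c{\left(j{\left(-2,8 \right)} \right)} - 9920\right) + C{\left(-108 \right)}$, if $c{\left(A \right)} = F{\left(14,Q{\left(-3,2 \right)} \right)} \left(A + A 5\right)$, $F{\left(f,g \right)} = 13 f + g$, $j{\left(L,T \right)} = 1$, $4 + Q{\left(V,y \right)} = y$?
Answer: $-8960$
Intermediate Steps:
$Q{\left(V,y \right)} = -4 + y$
$C{\left(M \right)} = -120$ ($C{\left(M \right)} = -3 - 117 = -120$)
$F{\left(f,g \right)} = g + 13 f$
$c{\left(A \right)} = 1080 A$ ($c{\left(A \right)} = \left(\left(-4 + 2\right) + 13 \cdot 14\right) \left(A + A 5\right) = \left(-2 + 182\right) \left(A + 5 A\right) = 180 \cdot 6 A = 1080 A$)
$\left(c{\left(j{\left(-2,8 \right)} \right)} - 9920\right) + C{\left(-108 \right)} = \left(1080 \cdot 1 - 9920\right) - 120 = \left(1080 - 9920\right) - 120 = -8840 - 120 = -8960$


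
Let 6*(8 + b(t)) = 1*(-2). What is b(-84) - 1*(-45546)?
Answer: 136613/3 ≈ 45538.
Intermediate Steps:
b(t) = -25/3 (b(t) = -8 + (1*(-2))/6 = -8 + (⅙)*(-2) = -8 - ⅓ = -25/3)
b(-84) - 1*(-45546) = -25/3 - 1*(-45546) = -25/3 + 45546 = 136613/3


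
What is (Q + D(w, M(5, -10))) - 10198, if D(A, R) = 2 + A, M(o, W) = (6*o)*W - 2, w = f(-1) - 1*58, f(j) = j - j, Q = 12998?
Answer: 2744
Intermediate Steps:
f(j) = 0
w = -58 (w = 0 - 1*58 = 0 - 58 = -58)
M(o, W) = -2 + 6*W*o (M(o, W) = 6*W*o - 2 = -2 + 6*W*o)
(Q + D(w, M(5, -10))) - 10198 = (12998 + (2 - 58)) - 10198 = (12998 - 56) - 10198 = 12942 - 10198 = 2744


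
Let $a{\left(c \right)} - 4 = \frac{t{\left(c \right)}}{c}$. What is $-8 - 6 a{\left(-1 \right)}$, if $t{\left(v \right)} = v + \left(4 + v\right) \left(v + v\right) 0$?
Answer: $-38$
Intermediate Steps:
$t{\left(v \right)} = v$ ($t{\left(v \right)} = v + \left(4 + v\right) 2 v 0 = v + 2 v \left(4 + v\right) 0 = v + 0 = v$)
$a{\left(c \right)} = 5$ ($a{\left(c \right)} = 4 + \frac{c}{c} = 4 + 1 = 5$)
$-8 - 6 a{\left(-1 \right)} = -8 - 30 = -38$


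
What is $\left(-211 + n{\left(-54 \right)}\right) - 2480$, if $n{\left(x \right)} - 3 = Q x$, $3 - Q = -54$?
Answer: $-5766$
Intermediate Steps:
$Q = 57$ ($Q = 3 - -54 = 3 + 54 = 57$)
$n{\left(x \right)} = 3 + 57 x$
$\left(-211 + n{\left(-54 \right)}\right) - 2480 = \left(-211 + \left(3 + 57 \left(-54\right)\right)\right) - 2480 = \left(-211 + \left(3 - 3078\right)\right) - 2480 = \left(-211 - 3075\right) - 2480 = -3286 - 2480 = -5766$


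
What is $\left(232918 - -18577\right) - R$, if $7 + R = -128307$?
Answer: $379809$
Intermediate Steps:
$R = -128314$ ($R = -7 - 128307 = -128314$)
$\left(232918 - -18577\right) - R = \left(232918 - -18577\right) - -128314 = \left(232918 + 18577\right) + 128314 = 251495 + 128314 = 379809$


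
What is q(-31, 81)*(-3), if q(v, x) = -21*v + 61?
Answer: -2136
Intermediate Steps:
q(v, x) = 61 - 21*v
q(-31, 81)*(-3) = (61 - 21*(-31))*(-3) = (61 + 651)*(-3) = 712*(-3) = -2136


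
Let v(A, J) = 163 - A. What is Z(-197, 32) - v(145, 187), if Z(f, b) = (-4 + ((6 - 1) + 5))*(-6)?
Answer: -54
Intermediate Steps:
Z(f, b) = -36 (Z(f, b) = (-4 + (5 + 5))*(-6) = (-4 + 10)*(-6) = 6*(-6) = -36)
Z(-197, 32) - v(145, 187) = -36 - (163 - 1*145) = -36 - (163 - 145) = -36 - 1*18 = -36 - 18 = -54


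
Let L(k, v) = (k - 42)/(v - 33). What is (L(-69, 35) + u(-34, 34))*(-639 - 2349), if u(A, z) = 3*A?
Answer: 470610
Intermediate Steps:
L(k, v) = (-42 + k)/(-33 + v)
(L(-69, 35) + u(-34, 34))*(-639 - 2349) = ((-42 - 69)/(-33 + 35) + 3*(-34))*(-639 - 2349) = (-111/2 - 102)*(-2988) = -315/2*(-2988) = 470610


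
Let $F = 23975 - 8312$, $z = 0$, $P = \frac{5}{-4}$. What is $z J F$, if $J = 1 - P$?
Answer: $0$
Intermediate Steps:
$P = - \frac{5}{4}$ ($P = 5 \left(- \frac{1}{4}\right) = - \frac{5}{4} \approx -1.25$)
$J = \frac{9}{4}$ ($J = 1 - - \frac{5}{4} = 1 + \frac{5}{4} = \frac{9}{4} \approx 2.25$)
$F = 15663$
$z J F = 0 \cdot \frac{9}{4} \cdot 15663 = 0 \cdot 15663 = 0$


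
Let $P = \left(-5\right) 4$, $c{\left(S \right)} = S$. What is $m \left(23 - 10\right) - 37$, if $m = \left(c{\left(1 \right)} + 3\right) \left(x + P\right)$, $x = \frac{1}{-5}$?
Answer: $- \frac{5437}{5} \approx -1087.4$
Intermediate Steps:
$P = -20$
$x = - \frac{1}{5} \approx -0.2$
$m = - \frac{404}{5}$ ($m = \left(1 + 3\right) \left(- \frac{1}{5} - 20\right) = 4 \left(- \frac{101}{5}\right) = - \frac{404}{5} \approx -80.8$)
$m \left(23 - 10\right) - 37 = - \frac{404 \left(23 - 10\right)}{5} - 37 = \left(- \frac{404}{5}\right) 13 - 37 = - \frac{5252}{5} - 37 = - \frac{5437}{5}$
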